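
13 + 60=73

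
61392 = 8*7674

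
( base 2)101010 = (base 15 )2c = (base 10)42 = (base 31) 1b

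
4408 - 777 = 3631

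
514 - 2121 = -1607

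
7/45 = 7/45 = 0.16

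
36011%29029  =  6982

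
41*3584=146944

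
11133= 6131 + 5002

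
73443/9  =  24481/3 = 8160.33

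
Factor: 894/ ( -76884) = -1/86 = -  2^( - 1 )*43^(  -  1 ) 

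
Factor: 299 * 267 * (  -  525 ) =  - 41912325 = - 3^2 * 5^2*7^1 * 13^1*23^1 * 89^1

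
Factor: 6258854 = 2^1*7^1*79^1*5659^1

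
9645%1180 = 205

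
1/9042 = 1/9042 =0.00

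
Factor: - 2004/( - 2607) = 668/869= 2^2*11^(  -  1)*79^(-1)* 167^1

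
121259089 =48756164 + 72502925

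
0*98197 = 0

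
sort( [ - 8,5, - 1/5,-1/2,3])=[ - 8, - 1/2 , - 1/5,  3,5]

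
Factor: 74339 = 79^1*941^1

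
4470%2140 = 190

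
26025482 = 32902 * 791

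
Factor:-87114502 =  - 2^1*37^1*1177223^1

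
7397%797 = 224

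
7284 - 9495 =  - 2211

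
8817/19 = 8817/19= 464.05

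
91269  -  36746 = 54523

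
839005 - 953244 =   -  114239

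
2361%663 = 372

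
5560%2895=2665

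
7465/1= 7465=   7465.00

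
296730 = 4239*70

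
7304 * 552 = 4031808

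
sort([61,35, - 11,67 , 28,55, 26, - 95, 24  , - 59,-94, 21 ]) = [ - 95, - 94, - 59, - 11,21 , 24, 26,28,35,55, 61,67]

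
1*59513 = 59513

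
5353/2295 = 2  +  763/2295= 2.33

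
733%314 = 105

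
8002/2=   4001=4001.00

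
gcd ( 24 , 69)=3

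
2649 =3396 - 747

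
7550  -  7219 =331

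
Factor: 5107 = 5107^1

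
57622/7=8231+ 5/7 = 8231.71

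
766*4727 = 3620882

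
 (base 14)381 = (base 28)p1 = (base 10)701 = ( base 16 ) 2bd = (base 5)10301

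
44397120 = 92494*480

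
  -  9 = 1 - 10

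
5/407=5/407 = 0.01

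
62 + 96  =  158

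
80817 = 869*93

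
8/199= 8/199 = 0.04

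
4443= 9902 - 5459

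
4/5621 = 4/5621 = 0.00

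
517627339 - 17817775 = 499809564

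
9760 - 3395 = 6365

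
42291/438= 96 + 81/146= 96.55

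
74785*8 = 598280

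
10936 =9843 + 1093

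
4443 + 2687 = 7130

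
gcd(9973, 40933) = 1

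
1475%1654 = 1475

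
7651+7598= 15249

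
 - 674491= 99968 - 774459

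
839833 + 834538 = 1674371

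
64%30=4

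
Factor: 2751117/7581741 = 19^( - 1 )*133013^( - 1 ) * 917039^1 = 917039/2527247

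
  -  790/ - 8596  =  395/4298 = 0.09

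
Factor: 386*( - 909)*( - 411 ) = 144209214  =  2^1 *3^3 * 101^1*137^1*193^1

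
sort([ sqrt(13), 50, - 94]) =[-94,sqrt( 13 ), 50] 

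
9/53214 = 3/17738 = 0.00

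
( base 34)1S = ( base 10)62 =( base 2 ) 111110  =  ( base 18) 38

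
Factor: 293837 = 61^1*4817^1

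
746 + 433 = 1179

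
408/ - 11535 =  - 136/3845 = -0.04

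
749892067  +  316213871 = 1066105938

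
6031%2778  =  475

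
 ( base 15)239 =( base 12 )360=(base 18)1a0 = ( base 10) 504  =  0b111111000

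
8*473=3784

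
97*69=6693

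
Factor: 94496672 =2^5*2953021^1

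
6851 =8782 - 1931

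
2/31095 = 2/31095 = 0.00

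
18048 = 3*6016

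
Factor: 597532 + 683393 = 1280925  =  3^2*5^2 * 5693^1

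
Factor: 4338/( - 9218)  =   - 2169/4609=   - 3^2*11^ ( - 1)*241^1*419^( - 1 )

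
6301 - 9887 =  - 3586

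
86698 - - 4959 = 91657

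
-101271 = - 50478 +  - 50793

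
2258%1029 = 200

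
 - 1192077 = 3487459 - 4679536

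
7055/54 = 130 + 35/54 = 130.65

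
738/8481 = 246/2827 = 0.09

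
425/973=425/973= 0.44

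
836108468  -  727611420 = 108497048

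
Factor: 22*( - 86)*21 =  - 2^2 * 3^1 * 7^1*11^1 * 43^1=- 39732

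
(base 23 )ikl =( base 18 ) 1cfd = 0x2713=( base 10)10003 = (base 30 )B3D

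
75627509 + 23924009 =99551518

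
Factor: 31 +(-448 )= - 3^1*139^1 = - 417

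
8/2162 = 4/1081  =  0.00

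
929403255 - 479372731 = 450030524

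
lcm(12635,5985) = 113715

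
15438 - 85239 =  - 69801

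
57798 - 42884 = 14914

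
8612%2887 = 2838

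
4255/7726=4255/7726 = 0.55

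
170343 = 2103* 81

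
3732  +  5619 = 9351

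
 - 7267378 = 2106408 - 9373786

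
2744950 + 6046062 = 8791012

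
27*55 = 1485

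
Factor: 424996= 2^2*11^1 * 13^1*743^1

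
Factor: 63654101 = 7^1*29^1 * 313567^1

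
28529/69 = 413+ 32/69 = 413.46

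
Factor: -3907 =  - 3907^1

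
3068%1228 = 612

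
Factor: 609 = 3^1*7^1*29^1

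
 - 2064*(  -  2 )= 4128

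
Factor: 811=811^1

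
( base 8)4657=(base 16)9AF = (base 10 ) 2479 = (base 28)34F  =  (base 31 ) 2hu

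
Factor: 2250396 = 2^2*3^3*67^1*311^1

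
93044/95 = 979 + 39/95 = 979.41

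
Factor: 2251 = 2251^1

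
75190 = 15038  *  5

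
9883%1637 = 61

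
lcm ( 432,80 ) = 2160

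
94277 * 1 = 94277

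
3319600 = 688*4825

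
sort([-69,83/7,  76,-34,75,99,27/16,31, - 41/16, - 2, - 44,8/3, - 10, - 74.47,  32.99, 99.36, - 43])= [ - 74.47, - 69, - 44, - 43, - 34, - 10,-41/16, - 2,27/16,8/3,83/7,31 , 32.99,  75, 76,99,  99.36]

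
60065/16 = 60065/16= 3754.06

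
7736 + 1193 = 8929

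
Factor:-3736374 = -2^1*3^1*622729^1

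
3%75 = 3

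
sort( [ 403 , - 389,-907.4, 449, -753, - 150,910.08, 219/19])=[- 907.4, - 753, - 389, - 150 , 219/19,403, 449, 910.08]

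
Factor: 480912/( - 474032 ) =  - 3^1*13^ ( - 1)*53^(-1 )* 233^1 = -  699/689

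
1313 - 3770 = -2457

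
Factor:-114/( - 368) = 2^ (  -  3) * 3^1*19^1 * 23^( - 1)=57/184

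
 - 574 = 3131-3705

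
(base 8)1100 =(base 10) 576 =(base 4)21000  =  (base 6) 2400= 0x240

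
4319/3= 1439 + 2/3 = 1439.67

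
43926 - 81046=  - 37120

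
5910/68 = 86+31/34 = 86.91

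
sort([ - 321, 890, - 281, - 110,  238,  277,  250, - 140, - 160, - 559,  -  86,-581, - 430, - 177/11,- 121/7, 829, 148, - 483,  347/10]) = [ - 581 ,  -  559, - 483, - 430, - 321, - 281, - 160, - 140,  -  110, - 86, - 121/7,- 177/11, 347/10, 148, 238,250,277, 829, 890]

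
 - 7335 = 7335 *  ( -1) 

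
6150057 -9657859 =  - 3507802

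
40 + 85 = 125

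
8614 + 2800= 11414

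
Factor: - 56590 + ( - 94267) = -7^1*23^1*937^1 = -150857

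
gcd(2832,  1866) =6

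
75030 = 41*1830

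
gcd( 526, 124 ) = 2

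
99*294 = 29106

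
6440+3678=10118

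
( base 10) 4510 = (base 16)119e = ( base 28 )5L2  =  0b1000110011110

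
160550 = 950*169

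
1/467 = 1/467  =  0.00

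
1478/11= 1478/11 = 134.36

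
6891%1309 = 346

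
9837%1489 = 903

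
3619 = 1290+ 2329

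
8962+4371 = 13333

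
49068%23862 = 1344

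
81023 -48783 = 32240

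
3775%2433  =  1342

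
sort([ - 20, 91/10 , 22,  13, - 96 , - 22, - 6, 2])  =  [ - 96, - 22, - 20, - 6, 2,91/10,  13, 22]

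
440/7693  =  440/7693 = 0.06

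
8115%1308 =267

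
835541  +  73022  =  908563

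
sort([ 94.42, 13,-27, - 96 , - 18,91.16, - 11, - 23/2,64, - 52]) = [ - 96, -52, - 27, - 18, - 23/2 ,  -  11,13, 64,91.16,94.42] 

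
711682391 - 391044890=320637501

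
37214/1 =37214 = 37214.00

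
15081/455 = 33 + 66/455 = 33.15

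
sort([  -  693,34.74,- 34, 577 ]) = [ - 693, - 34,34.74 , 577]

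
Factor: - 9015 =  - 3^1*5^1* 601^1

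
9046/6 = 1507 + 2/3  =  1507.67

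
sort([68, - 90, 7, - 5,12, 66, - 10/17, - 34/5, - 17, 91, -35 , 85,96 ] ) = [  -  90, - 35, - 17, - 34/5, - 5, - 10/17,7,12,  66, 68,85,91, 96] 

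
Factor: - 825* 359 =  - 296175 = - 3^1*5^2*11^1*359^1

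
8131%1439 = 936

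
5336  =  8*667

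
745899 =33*22603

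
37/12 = 3+1/12 =3.08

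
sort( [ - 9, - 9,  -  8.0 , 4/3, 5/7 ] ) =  [ - 9,-9, - 8.0,5/7, 4/3]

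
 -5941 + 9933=3992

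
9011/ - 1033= - 9+ 286/1033 = -  8.72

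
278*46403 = 12900034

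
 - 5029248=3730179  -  8759427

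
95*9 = 855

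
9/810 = 1/90   =  0.01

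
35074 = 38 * 923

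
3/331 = 3/331 = 0.01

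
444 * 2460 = 1092240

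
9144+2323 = 11467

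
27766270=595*46666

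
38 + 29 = 67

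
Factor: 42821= 42821^1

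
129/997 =129/997  =  0.13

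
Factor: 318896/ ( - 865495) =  - 2^4*5^(-1 )*19^1 * 1049^1*173099^ ( - 1)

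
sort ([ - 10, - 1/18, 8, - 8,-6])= [ - 10,-8, - 6, - 1/18, 8 ]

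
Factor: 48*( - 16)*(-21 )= 2^8*3^2*7^1 = 16128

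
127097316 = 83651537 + 43445779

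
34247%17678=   16569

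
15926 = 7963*2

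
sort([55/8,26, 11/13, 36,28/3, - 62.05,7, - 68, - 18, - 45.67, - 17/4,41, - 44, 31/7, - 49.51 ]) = [ - 68 , - 62.05, - 49.51 , - 45.67, - 44, - 18, - 17/4  ,  11/13,31/7,55/8,7, 28/3,26,  36,41 ]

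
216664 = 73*2968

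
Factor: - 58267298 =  - 2^1 * 29133649^1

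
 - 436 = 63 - 499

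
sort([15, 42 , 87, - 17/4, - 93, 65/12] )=[ - 93, - 17/4,  65/12, 15, 42 , 87]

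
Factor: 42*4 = 168 = 2^3*3^1 * 7^1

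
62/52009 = 62/52009 = 0.00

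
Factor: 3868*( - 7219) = -27923092 = - 2^2 * 967^1*7219^1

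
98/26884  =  49/13442  =  0.00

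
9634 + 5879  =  15513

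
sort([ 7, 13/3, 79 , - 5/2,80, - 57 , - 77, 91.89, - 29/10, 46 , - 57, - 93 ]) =[ - 93, - 77, - 57, - 57,-29/10, - 5/2, 13/3, 7, 46,  79,80,91.89 ]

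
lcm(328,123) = 984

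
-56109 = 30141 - 86250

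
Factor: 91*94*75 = 2^1* 3^1*5^2*7^1 * 13^1*47^1 = 641550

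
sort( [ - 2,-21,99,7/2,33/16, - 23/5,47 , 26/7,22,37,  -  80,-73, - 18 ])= [-80,- 73,-21,-18, - 23/5 , - 2,33/16,7/2,26/7 , 22,37 , 47,  99 ]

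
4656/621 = 7+103/207 = 7.50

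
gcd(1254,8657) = 11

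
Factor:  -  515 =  - 5^1 * 103^1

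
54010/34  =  1588  +  9/17 = 1588.53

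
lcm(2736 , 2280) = 13680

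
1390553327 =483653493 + 906899834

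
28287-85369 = -57082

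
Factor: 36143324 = 2^2*7^1*1093^1*1181^1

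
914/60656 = 457/30328 = 0.02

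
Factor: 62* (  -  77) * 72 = -2^4*3^2 * 7^1*11^1*31^1= - 343728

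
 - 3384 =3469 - 6853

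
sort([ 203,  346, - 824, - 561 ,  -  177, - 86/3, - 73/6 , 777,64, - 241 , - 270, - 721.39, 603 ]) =[ - 824, - 721.39, - 561,-270,-241, - 177 , - 86/3, - 73/6, 64, 203, 346, 603,777]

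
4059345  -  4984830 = - 925485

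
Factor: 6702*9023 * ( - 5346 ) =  - 2^2*3^6*7^1*11^1*1117^1*1289^1 = -323284092516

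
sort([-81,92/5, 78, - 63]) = [ - 81, - 63, 92/5,78 ] 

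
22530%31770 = 22530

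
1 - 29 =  - 28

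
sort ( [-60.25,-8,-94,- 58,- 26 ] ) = [ - 94,  -  60.25, - 58, - 26, - 8 ]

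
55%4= 3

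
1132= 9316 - 8184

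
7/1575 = 1/225 = 0.00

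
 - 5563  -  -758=-4805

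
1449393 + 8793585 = 10242978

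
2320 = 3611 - 1291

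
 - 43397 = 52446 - 95843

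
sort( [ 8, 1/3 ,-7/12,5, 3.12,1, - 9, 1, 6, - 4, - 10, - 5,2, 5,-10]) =[-10, - 10, - 9,- 5,-4,-7/12,1/3, 1, 1, 2, 3.12,5, 5,  6,8]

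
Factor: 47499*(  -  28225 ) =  - 1340659275 = - 3^1*5^2* 71^1*223^1*1129^1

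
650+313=963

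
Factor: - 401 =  - 401^1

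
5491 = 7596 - 2105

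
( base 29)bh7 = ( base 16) 2617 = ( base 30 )ap1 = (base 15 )2d51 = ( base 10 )9751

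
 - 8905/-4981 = 8905/4981 =1.79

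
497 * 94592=47012224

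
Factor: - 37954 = -2^1*7^1*2711^1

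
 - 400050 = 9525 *( - 42 )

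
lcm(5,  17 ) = 85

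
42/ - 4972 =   -  21/2486 = - 0.01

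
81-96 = -15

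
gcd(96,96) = 96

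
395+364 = 759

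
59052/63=2812/3= 937.33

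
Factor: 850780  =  2^2*5^1*7^1*59^1 * 103^1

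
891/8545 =891/8545 = 0.10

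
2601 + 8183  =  10784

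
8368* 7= 58576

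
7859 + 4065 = 11924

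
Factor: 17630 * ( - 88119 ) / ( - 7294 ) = 3^2 * 5^1*7^( - 1)* 41^1  *  43^1*521^( - 1 )* 9791^1 = 776768985/3647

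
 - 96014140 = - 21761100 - 74253040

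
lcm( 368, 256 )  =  5888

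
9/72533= 9/72533 =0.00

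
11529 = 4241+7288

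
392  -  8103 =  - 7711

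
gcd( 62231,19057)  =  1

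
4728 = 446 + 4282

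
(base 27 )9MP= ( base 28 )94c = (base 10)7180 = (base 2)1110000001100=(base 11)5438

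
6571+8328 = 14899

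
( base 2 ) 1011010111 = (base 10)727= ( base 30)o7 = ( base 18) 247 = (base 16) 2d7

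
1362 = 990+372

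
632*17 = 10744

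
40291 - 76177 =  - 35886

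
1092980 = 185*5908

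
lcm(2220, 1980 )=73260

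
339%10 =9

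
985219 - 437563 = 547656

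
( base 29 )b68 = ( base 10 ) 9433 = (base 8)22331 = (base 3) 110221101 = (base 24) g91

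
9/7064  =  9/7064=0.00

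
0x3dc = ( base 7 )2611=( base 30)12S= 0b1111011100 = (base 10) 988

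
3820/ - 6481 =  - 3820/6481 = -  0.59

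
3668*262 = 961016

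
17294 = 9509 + 7785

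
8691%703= 255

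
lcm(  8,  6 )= 24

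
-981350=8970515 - 9951865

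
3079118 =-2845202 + 5924320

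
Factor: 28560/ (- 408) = -70 = -2^1*5^1 * 7^1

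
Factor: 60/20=3^1 = 3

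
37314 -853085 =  - 815771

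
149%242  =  149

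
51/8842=51/8842 = 0.01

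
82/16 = 41/8 = 5.12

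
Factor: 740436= 2^2*3^1*61703^1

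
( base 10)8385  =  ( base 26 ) cad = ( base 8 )20301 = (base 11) 6333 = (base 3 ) 102111120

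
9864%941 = 454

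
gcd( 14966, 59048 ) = 2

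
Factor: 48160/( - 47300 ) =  - 2^3*5^( - 1 )*7^1*11^ (-1 ) = - 56/55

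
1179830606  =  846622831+333207775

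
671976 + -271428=400548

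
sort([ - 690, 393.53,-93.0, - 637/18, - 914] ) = [ - 914, - 690, - 93.0, - 637/18, 393.53 ]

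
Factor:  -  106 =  - 2^1 * 53^1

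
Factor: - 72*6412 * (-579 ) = 267303456= 2^5*3^3*7^1 * 193^1 * 229^1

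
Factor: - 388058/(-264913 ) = 2^1*31^1  *569^1*24083^( - 1 ) = 35278/24083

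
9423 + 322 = 9745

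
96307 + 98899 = 195206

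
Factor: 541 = 541^1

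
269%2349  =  269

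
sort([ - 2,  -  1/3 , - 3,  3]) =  [ - 3,-2, - 1/3, 3] 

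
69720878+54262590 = 123983468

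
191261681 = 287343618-96081937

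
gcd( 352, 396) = 44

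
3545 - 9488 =-5943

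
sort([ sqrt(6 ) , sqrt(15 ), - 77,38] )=[ -77, sqrt(6),  sqrt(15), 38 ]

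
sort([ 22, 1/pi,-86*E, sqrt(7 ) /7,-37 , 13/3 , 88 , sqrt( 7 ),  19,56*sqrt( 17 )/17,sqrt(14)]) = [-86*E, - 37,1/pi, sqrt(7 ) /7, sqrt(7 ),sqrt(14 ),13/3,56*sqrt( 17) /17,  19,22, 88 ]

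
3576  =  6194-2618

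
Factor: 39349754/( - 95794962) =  - 3^ ( - 1)*3499^1*5623^1*15965827^(- 1) = - 19674877/47897481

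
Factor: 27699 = 3^1*7^1*1319^1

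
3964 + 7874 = 11838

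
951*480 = 456480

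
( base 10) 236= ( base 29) 84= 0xEC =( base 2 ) 11101100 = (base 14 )12C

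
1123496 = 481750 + 641746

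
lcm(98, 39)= 3822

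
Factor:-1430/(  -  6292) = 2^(  -  1)*5^1*11^( - 1 ) = 5/22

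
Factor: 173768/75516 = 2^1*3^( - 1 )*31^( - 1)*107^1=214/93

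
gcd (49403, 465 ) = 1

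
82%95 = 82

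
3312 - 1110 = 2202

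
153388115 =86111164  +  67276951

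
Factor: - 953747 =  - 953747^1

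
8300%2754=38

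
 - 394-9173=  - 9567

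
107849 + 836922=944771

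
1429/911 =1429/911 =1.57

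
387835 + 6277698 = 6665533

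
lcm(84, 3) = 84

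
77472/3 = 25824 =25824.00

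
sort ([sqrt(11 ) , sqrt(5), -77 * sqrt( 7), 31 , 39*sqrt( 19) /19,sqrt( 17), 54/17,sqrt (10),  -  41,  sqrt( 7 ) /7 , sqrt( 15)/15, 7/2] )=[ -77*sqrt( 7 ), - 41, sqrt( 15 ) /15, sqrt( 7 ) /7,sqrt( 5 )  ,  sqrt(10), 54/17, sqrt(11 ),7/2, sqrt (17 ),39*sqrt( 19 )/19 , 31 ] 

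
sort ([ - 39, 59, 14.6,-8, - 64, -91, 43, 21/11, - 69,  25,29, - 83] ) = [ - 91,-83,-69, - 64 , - 39, - 8,21/11 , 14.6 , 25, 29 , 43, 59 ]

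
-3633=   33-3666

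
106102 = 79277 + 26825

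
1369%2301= 1369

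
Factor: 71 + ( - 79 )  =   - 2^3 = - 8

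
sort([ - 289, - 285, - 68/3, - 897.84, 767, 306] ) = [-897.84,-289, - 285, - 68/3, 306, 767] 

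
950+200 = 1150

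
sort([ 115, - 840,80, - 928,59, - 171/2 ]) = [ - 928, - 840, - 171/2, 59, 80,115]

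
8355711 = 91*91821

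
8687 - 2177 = 6510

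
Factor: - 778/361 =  - 2^1 * 19^(-2)*389^1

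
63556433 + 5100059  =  68656492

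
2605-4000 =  - 1395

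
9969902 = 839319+9130583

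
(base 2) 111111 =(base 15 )43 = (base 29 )25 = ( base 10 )63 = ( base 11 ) 58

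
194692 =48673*4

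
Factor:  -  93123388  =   - 2^2*23280847^1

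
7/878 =7/878 =0.01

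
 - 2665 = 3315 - 5980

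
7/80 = 7/80 = 0.09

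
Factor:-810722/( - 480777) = 86/51 = 2^1*3^( - 1 )  *17^( - 1)*43^1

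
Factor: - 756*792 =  - 598752 =-2^5*3^5*7^1* 11^1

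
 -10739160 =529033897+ - 539773057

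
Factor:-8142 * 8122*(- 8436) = 557866977264 = 2^4 * 3^2*19^1*23^1*31^1*37^1* 59^1*131^1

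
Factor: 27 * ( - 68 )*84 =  - 2^4 * 3^4* 7^1*17^1  =  -  154224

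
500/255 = 100/51 = 1.96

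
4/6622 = 2/3311=   0.00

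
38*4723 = 179474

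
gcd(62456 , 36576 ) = 8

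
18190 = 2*9095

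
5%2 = 1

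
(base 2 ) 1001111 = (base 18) 47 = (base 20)3j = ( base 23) 3A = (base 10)79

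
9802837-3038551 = 6764286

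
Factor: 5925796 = 2^2*19^1*103^1*757^1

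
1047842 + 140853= 1188695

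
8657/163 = 53 +18/163= 53.11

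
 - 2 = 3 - 5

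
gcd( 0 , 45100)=45100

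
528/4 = 132 =132.00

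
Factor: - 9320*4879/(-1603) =2^3*5^1 * 17^1*41^1*229^(-1)*233^1 = 6496040/229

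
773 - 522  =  251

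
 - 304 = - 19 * 16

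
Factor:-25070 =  - 2^1 * 5^1*23^1*109^1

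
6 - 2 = 4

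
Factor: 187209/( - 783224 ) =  - 2^( - 3 ) *3^2*11^1*13^( -1 ) * 17^( - 1 )*31^1*61^1*443^ ( - 1 )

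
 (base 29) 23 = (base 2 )111101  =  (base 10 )61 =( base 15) 41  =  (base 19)34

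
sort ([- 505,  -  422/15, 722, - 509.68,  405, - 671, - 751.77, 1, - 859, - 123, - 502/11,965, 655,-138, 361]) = [-859, - 751.77, - 671, - 509.68, - 505, - 138,  -  123,-502/11, - 422/15, 1,361,405, 655, 722,965]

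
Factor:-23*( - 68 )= 2^2 * 17^1*23^1= 1564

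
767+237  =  1004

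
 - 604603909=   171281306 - 775885215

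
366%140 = 86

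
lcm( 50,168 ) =4200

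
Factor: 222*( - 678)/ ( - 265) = 2^2* 3^2* 5^(  -  1)*37^1*53^(  -  1)*113^1 = 150516/265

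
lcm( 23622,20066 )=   1866138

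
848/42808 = 106/5351 = 0.02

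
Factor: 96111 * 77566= 2^1*3^2*59^1*181^1*38783^1 = 7454945826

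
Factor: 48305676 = 2^2 * 3^1 * 19^1 * 211867^1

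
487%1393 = 487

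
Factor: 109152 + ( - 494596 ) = - 2^2*173^1*557^1 =- 385444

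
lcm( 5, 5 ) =5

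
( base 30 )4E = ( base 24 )5e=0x86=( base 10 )134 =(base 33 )42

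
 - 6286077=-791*7947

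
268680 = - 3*( - 89560)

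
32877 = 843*39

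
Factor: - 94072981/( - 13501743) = 3^( - 1)*37^1*2542513^1*4500581^ (- 1)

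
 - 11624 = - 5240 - 6384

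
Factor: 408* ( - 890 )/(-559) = 363120/559 = 2^4*3^1*5^1*13^(-1)*17^1*43^ ( - 1)*89^1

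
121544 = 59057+62487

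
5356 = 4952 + 404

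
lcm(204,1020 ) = 1020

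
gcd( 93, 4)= 1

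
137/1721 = 137/1721 = 0.08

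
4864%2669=2195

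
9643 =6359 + 3284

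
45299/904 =45299/904 = 50.11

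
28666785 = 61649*465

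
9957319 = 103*96673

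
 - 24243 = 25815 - 50058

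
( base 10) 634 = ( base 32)JQ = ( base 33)J7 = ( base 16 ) 27A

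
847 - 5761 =- 4914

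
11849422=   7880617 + 3968805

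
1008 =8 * 126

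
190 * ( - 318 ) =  - 60420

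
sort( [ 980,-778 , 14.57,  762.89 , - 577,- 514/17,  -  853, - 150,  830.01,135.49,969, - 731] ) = [-853,  -  778, - 731, - 577, - 150, - 514/17,14.57,135.49,762.89, 830.01,969, 980] 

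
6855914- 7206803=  - 350889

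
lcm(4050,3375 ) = 20250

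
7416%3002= 1412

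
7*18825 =131775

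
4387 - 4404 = -17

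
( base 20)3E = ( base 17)46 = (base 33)28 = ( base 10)74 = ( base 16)4a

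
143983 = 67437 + 76546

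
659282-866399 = -207117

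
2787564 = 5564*501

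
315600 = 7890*40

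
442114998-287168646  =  154946352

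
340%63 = 25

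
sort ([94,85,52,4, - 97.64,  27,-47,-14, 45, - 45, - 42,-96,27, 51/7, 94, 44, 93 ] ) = [-97.64, - 96, - 47, - 45 , - 42,-14,  4, 51/7, 27,27,  44, 45, 52 , 85, 93 , 94,94] 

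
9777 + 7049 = 16826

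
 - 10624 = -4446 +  - 6178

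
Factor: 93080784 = 2^4*3^1 * 1939183^1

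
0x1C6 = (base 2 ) 111000110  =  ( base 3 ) 121211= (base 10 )454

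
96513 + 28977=125490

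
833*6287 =5237071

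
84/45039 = 28/15013 = 0.00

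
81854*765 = 62618310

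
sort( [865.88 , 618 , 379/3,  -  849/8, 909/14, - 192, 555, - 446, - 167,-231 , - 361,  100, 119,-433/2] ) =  [ - 446, - 361, - 231, - 433/2,-192, - 167, - 849/8, 909/14, 100, 119, 379/3,555 , 618,865.88]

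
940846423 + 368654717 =1309501140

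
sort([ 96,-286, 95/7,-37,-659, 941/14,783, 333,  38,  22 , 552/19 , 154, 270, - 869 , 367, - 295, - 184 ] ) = [ - 869, - 659, - 295 ,-286 , - 184, - 37,95/7, 22, 552/19, 38, 941/14,96,154,270, 333,367, 783]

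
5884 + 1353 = 7237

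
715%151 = 111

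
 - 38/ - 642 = 19/321 = 0.06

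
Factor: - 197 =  - 197^1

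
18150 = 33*550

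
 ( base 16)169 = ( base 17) 144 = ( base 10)361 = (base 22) G9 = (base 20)I1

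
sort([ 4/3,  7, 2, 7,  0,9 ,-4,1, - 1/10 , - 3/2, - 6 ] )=[ - 6,-4,-3/2, - 1/10, 0 , 1,4/3,2, 7,7 , 9 ] 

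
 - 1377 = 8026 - 9403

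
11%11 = 0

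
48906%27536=21370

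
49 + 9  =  58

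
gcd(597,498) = 3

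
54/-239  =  - 1 + 185/239 =-  0.23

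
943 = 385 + 558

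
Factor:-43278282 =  - 2^1*3^2*2404349^1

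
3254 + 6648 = 9902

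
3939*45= 177255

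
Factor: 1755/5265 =1/3=3^( - 1)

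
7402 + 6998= 14400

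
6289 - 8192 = -1903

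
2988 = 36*83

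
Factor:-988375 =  - 5^3 *7907^1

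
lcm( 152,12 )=456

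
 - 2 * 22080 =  - 44160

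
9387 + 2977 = 12364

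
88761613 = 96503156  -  7741543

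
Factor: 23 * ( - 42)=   -  2^1 * 3^1*7^1 * 23^1=-966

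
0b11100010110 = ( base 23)39K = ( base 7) 5201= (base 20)4AE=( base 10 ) 1814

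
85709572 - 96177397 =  - 10467825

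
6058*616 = 3731728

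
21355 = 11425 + 9930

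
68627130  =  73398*935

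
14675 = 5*2935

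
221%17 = 0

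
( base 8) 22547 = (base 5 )301300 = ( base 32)9b7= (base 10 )9575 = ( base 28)C5R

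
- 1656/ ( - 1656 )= 1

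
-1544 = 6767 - 8311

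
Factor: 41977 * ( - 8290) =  - 347989330=- 2^1*5^1*13^1*829^1*3229^1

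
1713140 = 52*32945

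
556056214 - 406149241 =149906973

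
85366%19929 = 5650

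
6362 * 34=216308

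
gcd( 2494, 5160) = 86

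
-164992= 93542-258534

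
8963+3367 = 12330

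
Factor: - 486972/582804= - 3^4*167^1 * 16189^ ( - 1) = - 13527/16189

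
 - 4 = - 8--4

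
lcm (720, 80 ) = 720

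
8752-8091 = 661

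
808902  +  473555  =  1282457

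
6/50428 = 3/25214 = 0.00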